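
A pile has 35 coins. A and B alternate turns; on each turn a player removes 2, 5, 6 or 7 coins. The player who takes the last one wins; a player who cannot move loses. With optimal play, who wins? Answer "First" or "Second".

Compute winning (W) and losing (L) positions by backward induction:
i:   0  1  2  3  4  5  6  7  8  9 10 11 12 13 14 15 16 17 18 19 20 21 22 23 24 25 26 27 28 29 30 31 32 33 34 35
     L  L  W  W  L  W  W  W  W  W  W  W  L  L  W  W  L  W  W  W  W  W  W  W  L  L  W  W  L  W  W  W  W  W  W  W
Position 35 is W, so the first player wins.

First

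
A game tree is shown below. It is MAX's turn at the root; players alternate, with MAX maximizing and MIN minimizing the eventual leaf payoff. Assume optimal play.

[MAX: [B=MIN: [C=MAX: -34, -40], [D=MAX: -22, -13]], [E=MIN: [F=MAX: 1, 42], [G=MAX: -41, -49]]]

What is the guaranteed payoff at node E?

-41

F: max(1, 42) = 42
G: max(-41, -49) = -41
E: min(42, -41) = -41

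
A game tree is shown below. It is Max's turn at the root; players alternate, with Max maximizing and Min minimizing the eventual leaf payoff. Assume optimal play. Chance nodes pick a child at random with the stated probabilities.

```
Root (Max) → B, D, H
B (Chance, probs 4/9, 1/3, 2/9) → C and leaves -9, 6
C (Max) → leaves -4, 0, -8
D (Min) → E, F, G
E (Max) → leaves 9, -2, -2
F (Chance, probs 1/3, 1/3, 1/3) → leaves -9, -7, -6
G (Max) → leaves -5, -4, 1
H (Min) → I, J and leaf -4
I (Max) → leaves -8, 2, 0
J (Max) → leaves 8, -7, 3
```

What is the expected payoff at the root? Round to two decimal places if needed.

C (Max): max(-4, 0, -8) = 0
B (Chance): 4/9·0 + 1/3·-9 + 2/9·6 = -1.67
E (Max): max(9, -2, -2) = 9
F (Chance): 1/3·-9 + 1/3·-7 + 1/3·-6 = -7.33
G (Max): max(-5, -4, 1) = 1
D (Min): min(9, -7.33, 1) = -7.33
I (Max): max(-8, 2, 0) = 2
J (Max): max(8, -7, 3) = 8
H (Min): min(2, 8, -4) = -4
Root (Max): max(-1.67, -7.33, -4) = -1.67

-1.67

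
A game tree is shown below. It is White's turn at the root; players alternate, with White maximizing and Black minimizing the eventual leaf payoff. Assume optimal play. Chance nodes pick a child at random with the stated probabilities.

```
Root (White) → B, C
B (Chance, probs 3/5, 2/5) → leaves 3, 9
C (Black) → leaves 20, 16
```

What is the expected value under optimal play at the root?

16

B (Chance): 3/5·3 + 2/5·9 = 5.4
C (Black): min(20, 16) = 16
Root (White): max(5.4, 16) = 16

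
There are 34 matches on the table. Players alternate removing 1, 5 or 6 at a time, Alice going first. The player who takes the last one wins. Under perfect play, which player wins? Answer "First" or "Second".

First

i:   0  1  2  3  4  5  6  7  8  9 10 11 12 13 14 15 16 17 18 19 20 21 22 23 24 25 26 27 28 29 30 31 32 33 34
     L  W  L  W  L  W  W  W  W  W  W  L  W  L  W  L  W  W  W  W  W  W  L  W  L  W  L  W  W  W  W  W  W  L  W
Position 34 is W, so the first player wins.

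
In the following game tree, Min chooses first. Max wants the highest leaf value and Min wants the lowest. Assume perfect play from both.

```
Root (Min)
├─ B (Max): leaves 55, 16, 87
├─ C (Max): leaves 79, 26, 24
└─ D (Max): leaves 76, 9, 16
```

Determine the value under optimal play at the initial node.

B (Max): max(55, 16, 87) = 87
C (Max): max(79, 26, 24) = 79
D (Max): max(76, 9, 16) = 76
Root (Min): min(87, 79, 76) = 76

76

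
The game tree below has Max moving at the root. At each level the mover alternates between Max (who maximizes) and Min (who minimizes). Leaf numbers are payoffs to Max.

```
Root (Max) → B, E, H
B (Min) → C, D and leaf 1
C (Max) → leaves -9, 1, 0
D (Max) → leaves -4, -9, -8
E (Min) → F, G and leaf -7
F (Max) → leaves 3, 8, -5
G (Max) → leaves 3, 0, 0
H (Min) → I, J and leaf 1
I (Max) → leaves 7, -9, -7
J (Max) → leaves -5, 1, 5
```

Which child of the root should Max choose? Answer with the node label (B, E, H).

H

C (Max): max(-9, 1, 0) = 1
D (Max): max(-4, -9, -8) = -4
B (Min): min(1, -4, 1) = -4
F (Max): max(3, 8, -5) = 8
G (Max): max(3, 0, 0) = 3
E (Min): min(8, 3, -7) = -7
I (Max): max(7, -9, -7) = 7
J (Max): max(-5, 1, 5) = 5
H (Min): min(7, 5, 1) = 1
Root (Max): max(-4, -7, 1) = 1
Max picks the child with the highest value: H (value 1).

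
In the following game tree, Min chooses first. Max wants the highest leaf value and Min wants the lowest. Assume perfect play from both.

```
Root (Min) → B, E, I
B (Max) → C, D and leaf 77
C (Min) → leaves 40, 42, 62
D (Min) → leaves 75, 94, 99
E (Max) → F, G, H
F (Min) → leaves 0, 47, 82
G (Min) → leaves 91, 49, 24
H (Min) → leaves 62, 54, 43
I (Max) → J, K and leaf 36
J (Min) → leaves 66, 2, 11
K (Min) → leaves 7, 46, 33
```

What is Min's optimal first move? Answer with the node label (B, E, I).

C (Min): min(40, 42, 62) = 40
D (Min): min(75, 94, 99) = 75
B (Max): max(40, 75, 77) = 77
F (Min): min(0, 47, 82) = 0
G (Min): min(91, 49, 24) = 24
H (Min): min(62, 54, 43) = 43
E (Max): max(0, 24, 43) = 43
J (Min): min(66, 2, 11) = 2
K (Min): min(7, 46, 33) = 7
I (Max): max(2, 7, 36) = 36
Root (Min): min(77, 43, 36) = 36
Min picks the child with the lowest value: I (value 36).

I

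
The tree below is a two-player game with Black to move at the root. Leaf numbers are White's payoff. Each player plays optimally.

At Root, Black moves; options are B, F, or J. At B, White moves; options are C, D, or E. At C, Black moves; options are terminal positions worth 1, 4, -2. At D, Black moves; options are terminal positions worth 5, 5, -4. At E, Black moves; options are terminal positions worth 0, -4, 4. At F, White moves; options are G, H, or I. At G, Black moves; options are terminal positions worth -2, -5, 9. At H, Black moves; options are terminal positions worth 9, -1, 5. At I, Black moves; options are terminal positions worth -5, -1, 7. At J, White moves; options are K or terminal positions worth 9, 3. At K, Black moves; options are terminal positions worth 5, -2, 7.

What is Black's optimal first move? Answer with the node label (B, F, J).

C (Black): min(1, 4, -2) = -2
D (Black): min(5, 5, -4) = -4
E (Black): min(0, -4, 4) = -4
B (White): max(-2, -4, -4) = -2
G (Black): min(-2, -5, 9) = -5
H (Black): min(9, -1, 5) = -1
I (Black): min(-5, -1, 7) = -5
F (White): max(-5, -1, -5) = -1
K (Black): min(5, -2, 7) = -2
J (White): max(-2, 9, 3) = 9
Root (Black): min(-2, -1, 9) = -2
Black picks the child with the lowest value: B (value -2).

B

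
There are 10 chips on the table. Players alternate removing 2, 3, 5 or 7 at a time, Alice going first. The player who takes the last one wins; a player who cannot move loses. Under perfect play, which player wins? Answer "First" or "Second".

Second

Positions where the player to move wins (W) vs loses (L):
i:   0  1  2  3  4  5  6  7  8  9 10
     L  L  W  W  W  W  W  W  W  L  L
Position 10 is L, so the second player wins.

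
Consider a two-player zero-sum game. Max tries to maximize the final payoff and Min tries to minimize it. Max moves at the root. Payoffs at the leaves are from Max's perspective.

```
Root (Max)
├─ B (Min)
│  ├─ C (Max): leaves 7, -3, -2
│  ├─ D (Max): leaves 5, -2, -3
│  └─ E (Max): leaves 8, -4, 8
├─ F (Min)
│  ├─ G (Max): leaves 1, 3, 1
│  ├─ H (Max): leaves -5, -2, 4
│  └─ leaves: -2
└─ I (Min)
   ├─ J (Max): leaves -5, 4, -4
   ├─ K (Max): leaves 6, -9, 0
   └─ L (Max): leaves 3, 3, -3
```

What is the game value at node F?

G: max(1, 3, 1) = 3
H: max(-5, -2, 4) = 4
F: min(3, 4, -2) = -2

-2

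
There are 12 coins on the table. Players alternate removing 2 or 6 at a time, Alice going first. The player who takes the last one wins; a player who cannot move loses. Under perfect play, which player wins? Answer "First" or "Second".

Second

Positions where the player to move wins (W) vs loses (L):
i:   0  1  2  3  4  5  6  7  8  9 10 11 12
     L  L  W  W  L  L  W  W  L  L  W  W  L
Position 12 is L, so the second player wins.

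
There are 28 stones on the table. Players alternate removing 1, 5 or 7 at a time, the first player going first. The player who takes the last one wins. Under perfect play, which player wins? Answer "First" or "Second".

Positions where the player to move wins (W) vs loses (L):
i:   0  1  2  3  4  5  6  7  8  9 10 11 12 13 14 15 16 17 18 19 20 21 22 23 24 25 26 27 28
     L  W  L  W  L  W  L  W  L  W  L  W  L  W  L  W  L  W  L  W  L  W  L  W  L  W  L  W  L
Position 28 is L, so the second player wins.

Second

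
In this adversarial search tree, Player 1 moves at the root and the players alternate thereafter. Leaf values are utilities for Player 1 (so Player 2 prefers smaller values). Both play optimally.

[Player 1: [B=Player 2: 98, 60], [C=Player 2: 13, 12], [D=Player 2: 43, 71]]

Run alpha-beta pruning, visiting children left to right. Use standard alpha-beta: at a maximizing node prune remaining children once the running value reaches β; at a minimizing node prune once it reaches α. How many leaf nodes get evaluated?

B [α=-∞,β=+∞]: v=60
C [α=60,β=+∞]: v=13 after child 1 ≤ α → α-cutoff, skip 1
D [α=60,β=+∞]: v=43 after child 1 ≤ α → α-cutoff, skip 1
Root [α=-∞,β=+∞]: v=60
Leaves evaluated: 4 of 6.

4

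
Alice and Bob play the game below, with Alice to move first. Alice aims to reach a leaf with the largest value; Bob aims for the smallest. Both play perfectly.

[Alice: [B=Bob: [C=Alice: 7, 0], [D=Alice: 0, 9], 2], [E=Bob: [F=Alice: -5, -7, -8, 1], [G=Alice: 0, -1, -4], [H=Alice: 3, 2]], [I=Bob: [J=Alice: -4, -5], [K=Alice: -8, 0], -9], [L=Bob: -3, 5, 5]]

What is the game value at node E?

F: max(-5, -7, -8, 1) = 1
G: max(0, -1, -4) = 0
H: max(3, 2) = 3
E: min(1, 0, 3) = 0

0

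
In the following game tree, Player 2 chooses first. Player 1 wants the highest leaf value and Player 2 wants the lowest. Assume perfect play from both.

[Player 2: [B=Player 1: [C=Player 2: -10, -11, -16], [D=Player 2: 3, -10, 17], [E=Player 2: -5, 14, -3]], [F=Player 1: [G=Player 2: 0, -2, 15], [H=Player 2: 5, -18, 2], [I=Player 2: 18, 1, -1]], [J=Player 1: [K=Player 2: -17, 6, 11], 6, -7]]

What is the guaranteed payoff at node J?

6

K: min(-17, 6, 11) = -17
J: max(-17, 6, -7) = 6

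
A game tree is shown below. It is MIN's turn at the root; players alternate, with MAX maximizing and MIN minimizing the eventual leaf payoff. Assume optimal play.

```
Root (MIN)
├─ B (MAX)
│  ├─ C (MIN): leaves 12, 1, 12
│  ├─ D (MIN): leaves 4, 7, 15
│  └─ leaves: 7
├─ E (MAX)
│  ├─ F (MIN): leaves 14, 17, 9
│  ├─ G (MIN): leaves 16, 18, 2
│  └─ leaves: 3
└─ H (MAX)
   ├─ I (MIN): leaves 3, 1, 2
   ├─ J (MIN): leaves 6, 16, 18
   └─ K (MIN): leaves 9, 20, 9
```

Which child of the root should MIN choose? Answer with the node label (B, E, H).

C (MIN): min(12, 1, 12) = 1
D (MIN): min(4, 7, 15) = 4
B (MAX): max(1, 4, 7) = 7
F (MIN): min(14, 17, 9) = 9
G (MIN): min(16, 18, 2) = 2
E (MAX): max(9, 2, 3) = 9
I (MIN): min(3, 1, 2) = 1
J (MIN): min(6, 16, 18) = 6
K (MIN): min(9, 20, 9) = 9
H (MAX): max(1, 6, 9) = 9
Root (MIN): min(7, 9, 9) = 7
MIN picks the child with the lowest value: B (value 7).

B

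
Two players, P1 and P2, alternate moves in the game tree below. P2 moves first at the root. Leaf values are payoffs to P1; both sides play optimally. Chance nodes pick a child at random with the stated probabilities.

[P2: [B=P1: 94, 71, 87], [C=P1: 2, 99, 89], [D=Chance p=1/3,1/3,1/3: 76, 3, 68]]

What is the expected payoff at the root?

49

B (P1): max(94, 71, 87) = 94
C (P1): max(2, 99, 89) = 99
D (Chance): 1/3·76 + 1/3·3 + 1/3·68 = 49
Root (P2): min(94, 99, 49) = 49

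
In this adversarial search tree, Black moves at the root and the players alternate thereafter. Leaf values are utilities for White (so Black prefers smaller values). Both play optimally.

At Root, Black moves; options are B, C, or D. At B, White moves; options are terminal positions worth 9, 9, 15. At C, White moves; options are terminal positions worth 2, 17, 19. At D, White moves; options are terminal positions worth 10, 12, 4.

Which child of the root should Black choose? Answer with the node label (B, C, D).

B (White): max(9, 9, 15) = 15
C (White): max(2, 17, 19) = 19
D (White): max(10, 12, 4) = 12
Root (Black): min(15, 19, 12) = 12
Black picks the child with the lowest value: D (value 12).

D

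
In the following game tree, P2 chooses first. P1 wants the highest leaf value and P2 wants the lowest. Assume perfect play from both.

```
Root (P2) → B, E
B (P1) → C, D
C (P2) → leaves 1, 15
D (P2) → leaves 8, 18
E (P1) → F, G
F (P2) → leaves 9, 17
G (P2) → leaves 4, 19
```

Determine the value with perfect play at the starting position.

C (P2): min(1, 15) = 1
D (P2): min(8, 18) = 8
B (P1): max(1, 8) = 8
F (P2): min(9, 17) = 9
G (P2): min(4, 19) = 4
E (P1): max(9, 4) = 9
Root (P2): min(8, 9) = 8

8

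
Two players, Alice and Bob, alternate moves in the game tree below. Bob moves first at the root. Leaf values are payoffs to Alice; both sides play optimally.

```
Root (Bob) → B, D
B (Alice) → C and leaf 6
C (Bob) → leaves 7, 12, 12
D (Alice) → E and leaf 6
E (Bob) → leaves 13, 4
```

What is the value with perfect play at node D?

E: min(13, 4) = 4
D: max(4, 6) = 6

6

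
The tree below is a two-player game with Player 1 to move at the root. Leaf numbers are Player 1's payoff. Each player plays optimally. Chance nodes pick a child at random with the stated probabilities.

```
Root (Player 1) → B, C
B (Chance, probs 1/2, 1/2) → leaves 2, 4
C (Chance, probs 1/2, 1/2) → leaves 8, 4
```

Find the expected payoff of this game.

6

B (Chance): 1/2·2 + 1/2·4 = 3
C (Chance): 1/2·8 + 1/2·4 = 6
Root (Player 1): max(3, 6) = 6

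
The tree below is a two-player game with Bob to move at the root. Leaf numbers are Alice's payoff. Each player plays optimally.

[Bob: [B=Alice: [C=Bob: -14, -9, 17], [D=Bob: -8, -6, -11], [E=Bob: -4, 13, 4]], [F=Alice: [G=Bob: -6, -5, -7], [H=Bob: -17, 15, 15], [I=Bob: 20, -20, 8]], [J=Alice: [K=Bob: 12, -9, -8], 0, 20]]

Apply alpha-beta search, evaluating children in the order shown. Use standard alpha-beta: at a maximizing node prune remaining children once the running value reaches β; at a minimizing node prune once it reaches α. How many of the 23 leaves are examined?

C [α=-∞,β=+∞]: v=-14
D [α=-14,β=+∞]: v=-11
E [α=-11,β=+∞]: v=-4
B [α=-∞,β=+∞]: v=-4
G [α=-∞,β=-4]: v=-7
H [α=-7,β=-4]: v=-17 after child 1 ≤ α → α-cutoff, skip 2
I [α=-7,β=-4]: v=-20 after child 2 ≤ α → α-cutoff, skip 1
F [α=-∞,β=-4]: v=-7
K [α=-∞,β=-7]: v=-9
J [α=-∞,β=-7]: v=0 after child 2 ≥ β → β-cutoff, skip 1
Root [α=-∞,β=+∞]: v=-7
Leaves evaluated: 19 of 23.

19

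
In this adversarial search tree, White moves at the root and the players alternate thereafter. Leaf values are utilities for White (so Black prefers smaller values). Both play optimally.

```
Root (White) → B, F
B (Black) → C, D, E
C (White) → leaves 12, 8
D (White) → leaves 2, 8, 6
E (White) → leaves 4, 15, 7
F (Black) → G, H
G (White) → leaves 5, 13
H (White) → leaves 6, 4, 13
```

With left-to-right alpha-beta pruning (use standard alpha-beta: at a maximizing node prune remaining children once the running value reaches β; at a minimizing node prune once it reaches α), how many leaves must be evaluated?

C [α=-∞,β=+∞]: v=12
D [α=-∞,β=12]: v=8
E [α=-∞,β=8]: v=15 after child 2 ≥ β → β-cutoff, skip 1
B [α=-∞,β=+∞]: v=8
G [α=8,β=+∞]: v=13
H [α=8,β=13]: v=13
F [α=8,β=+∞]: v=13
Root [α=-∞,β=+∞]: v=13
Leaves evaluated: 12 of 13.

12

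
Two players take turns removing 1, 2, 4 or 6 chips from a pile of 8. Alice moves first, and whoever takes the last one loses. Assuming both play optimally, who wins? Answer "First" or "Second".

First

Positions where the player to move wins (W) vs loses (L):
i:   0  1  2  3  4  5  6  7  8
     W  L  W  W  L  W  W  W  W
Position 8 is W, so the first player wins.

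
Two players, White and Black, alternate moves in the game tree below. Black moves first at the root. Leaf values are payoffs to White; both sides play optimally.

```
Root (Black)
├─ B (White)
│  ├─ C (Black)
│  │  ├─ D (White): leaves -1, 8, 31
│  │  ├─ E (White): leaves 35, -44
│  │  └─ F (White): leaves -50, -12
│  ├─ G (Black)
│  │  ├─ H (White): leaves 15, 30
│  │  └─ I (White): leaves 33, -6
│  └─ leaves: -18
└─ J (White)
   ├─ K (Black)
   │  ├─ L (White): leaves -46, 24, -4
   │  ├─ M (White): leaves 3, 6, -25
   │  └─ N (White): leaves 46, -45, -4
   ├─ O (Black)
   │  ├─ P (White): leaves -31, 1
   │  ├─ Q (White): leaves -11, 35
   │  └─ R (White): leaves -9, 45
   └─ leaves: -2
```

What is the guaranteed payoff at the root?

6

D (White): max(-1, 8, 31) = 31
E (White): max(35, -44) = 35
F (White): max(-50, -12) = -12
C (Black): min(31, 35, -12) = -12
H (White): max(15, 30) = 30
I (White): max(33, -6) = 33
G (Black): min(30, 33) = 30
B (White): max(-12, 30, -18) = 30
L (White): max(-46, 24, -4) = 24
M (White): max(3, 6, -25) = 6
N (White): max(46, -45, -4) = 46
K (Black): min(24, 6, 46) = 6
P (White): max(-31, 1) = 1
Q (White): max(-11, 35) = 35
R (White): max(-9, 45) = 45
O (Black): min(1, 35, 45) = 1
J (White): max(6, 1, -2) = 6
Root (Black): min(30, 6) = 6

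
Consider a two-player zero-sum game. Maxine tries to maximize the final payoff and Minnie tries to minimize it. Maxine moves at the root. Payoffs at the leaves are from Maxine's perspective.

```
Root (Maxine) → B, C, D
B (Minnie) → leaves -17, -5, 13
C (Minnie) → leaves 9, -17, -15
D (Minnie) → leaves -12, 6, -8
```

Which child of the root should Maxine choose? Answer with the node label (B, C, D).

B (Minnie): min(-17, -5, 13) = -17
C (Minnie): min(9, -17, -15) = -17
D (Minnie): min(-12, 6, -8) = -12
Root (Maxine): max(-17, -17, -12) = -12
Maxine picks the child with the highest value: D (value -12).

D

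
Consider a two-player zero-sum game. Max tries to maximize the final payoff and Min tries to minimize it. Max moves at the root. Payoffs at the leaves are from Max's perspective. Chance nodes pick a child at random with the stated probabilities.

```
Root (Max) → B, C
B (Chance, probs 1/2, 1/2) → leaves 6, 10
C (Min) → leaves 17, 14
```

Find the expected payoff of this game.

B (Chance): 1/2·6 + 1/2·10 = 8
C (Min): min(17, 14) = 14
Root (Max): max(8, 14) = 14

14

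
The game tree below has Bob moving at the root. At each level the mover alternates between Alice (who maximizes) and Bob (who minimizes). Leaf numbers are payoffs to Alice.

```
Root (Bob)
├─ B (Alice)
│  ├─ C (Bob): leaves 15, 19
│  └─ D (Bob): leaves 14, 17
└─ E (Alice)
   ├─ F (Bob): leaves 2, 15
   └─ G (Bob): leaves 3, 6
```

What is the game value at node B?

15

C: min(15, 19) = 15
D: min(14, 17) = 14
B: max(15, 14) = 15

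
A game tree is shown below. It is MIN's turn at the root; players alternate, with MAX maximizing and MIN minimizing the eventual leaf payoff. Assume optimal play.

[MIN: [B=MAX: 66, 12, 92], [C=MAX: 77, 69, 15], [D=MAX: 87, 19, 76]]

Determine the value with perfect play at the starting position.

B (MAX): max(66, 12, 92) = 92
C (MAX): max(77, 69, 15) = 77
D (MAX): max(87, 19, 76) = 87
Root (MIN): min(92, 77, 87) = 77

77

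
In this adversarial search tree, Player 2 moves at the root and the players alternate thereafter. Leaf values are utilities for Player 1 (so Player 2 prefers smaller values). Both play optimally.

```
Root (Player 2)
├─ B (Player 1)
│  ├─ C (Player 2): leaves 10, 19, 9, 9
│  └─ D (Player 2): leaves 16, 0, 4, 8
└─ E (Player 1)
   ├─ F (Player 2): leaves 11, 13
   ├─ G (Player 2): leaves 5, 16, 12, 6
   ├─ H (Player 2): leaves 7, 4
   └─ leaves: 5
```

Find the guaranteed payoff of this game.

C (Player 2): min(10, 19, 9, 9) = 9
D (Player 2): min(16, 0, 4, 8) = 0
B (Player 1): max(9, 0) = 9
F (Player 2): min(11, 13) = 11
G (Player 2): min(5, 16, 12, 6) = 5
H (Player 2): min(7, 4) = 4
E (Player 1): max(11, 5, 4, 5) = 11
Root (Player 2): min(9, 11) = 9

9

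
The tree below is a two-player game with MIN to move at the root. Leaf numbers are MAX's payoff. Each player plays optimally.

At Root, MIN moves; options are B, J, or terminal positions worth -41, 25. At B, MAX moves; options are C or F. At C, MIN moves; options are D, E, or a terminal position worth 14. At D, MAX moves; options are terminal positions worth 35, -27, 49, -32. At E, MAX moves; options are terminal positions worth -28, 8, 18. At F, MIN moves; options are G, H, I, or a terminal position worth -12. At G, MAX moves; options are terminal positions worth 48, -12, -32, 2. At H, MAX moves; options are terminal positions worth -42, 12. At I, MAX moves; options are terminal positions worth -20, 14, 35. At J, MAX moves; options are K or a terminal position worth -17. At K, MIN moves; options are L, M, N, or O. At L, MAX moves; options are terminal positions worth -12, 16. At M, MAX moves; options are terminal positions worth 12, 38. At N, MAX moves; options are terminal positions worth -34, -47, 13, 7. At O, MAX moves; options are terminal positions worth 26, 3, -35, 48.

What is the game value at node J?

13

L: max(-12, 16) = 16
M: max(12, 38) = 38
N: max(-34, -47, 13, 7) = 13
O: max(26, 3, -35, 48) = 48
K: min(16, 38, 13, 48) = 13
J: max(13, -17) = 13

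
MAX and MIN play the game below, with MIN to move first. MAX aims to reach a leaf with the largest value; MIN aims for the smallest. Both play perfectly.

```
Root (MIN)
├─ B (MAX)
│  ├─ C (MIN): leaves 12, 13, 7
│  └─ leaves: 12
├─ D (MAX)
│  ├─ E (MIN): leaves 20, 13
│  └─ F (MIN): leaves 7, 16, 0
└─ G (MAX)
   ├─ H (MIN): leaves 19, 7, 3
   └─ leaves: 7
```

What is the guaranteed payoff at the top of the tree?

C (MIN): min(12, 13, 7) = 7
B (MAX): max(7, 12) = 12
E (MIN): min(20, 13) = 13
F (MIN): min(7, 16, 0) = 0
D (MAX): max(13, 0) = 13
H (MIN): min(19, 7, 3) = 3
G (MAX): max(3, 7) = 7
Root (MIN): min(12, 13, 7) = 7

7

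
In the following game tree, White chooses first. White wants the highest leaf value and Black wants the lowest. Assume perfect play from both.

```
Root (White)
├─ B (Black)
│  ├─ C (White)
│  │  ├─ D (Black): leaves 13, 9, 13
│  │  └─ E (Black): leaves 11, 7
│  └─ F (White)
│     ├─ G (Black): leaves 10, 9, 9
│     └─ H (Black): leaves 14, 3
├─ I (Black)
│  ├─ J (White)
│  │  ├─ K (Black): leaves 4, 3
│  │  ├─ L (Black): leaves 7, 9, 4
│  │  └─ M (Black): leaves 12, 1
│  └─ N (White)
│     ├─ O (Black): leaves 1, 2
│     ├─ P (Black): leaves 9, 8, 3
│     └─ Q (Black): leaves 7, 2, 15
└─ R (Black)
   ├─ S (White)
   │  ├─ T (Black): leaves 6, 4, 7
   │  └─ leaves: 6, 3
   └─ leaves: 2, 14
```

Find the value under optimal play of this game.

D (Black): min(13, 9, 13) = 9
E (Black): min(11, 7) = 7
C (White): max(9, 7) = 9
G (Black): min(10, 9, 9) = 9
H (Black): min(14, 3) = 3
F (White): max(9, 3) = 9
B (Black): min(9, 9) = 9
K (Black): min(4, 3) = 3
L (Black): min(7, 9, 4) = 4
M (Black): min(12, 1) = 1
J (White): max(3, 4, 1) = 4
O (Black): min(1, 2) = 1
P (Black): min(9, 8, 3) = 3
Q (Black): min(7, 2, 15) = 2
N (White): max(1, 3, 2) = 3
I (Black): min(4, 3) = 3
T (Black): min(6, 4, 7) = 4
S (White): max(4, 6, 3) = 6
R (Black): min(6, 2, 14) = 2
Root (White): max(9, 3, 2) = 9

9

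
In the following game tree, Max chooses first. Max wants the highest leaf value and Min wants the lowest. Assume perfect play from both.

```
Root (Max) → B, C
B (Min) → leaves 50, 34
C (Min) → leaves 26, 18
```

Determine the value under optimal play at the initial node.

B (Min): min(50, 34) = 34
C (Min): min(26, 18) = 18
Root (Max): max(34, 18) = 34

34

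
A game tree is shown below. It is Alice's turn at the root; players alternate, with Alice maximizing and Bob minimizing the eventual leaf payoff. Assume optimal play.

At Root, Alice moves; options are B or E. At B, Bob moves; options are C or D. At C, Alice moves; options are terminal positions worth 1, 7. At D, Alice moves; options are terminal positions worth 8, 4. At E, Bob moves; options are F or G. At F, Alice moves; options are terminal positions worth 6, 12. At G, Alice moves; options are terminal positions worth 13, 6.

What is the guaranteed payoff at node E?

F: max(6, 12) = 12
G: max(13, 6) = 13
E: min(12, 13) = 12

12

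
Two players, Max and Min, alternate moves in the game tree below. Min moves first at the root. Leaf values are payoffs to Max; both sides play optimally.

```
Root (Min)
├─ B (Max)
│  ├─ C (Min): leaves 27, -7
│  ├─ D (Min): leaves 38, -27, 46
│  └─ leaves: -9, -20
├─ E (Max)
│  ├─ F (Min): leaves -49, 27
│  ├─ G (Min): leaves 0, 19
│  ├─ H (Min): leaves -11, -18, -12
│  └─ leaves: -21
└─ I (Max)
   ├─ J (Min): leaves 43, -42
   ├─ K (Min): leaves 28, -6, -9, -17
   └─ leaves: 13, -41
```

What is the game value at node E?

F: min(-49, 27) = -49
G: min(0, 19) = 0
H: min(-11, -18, -12) = -18
E: max(-49, 0, -18, -21) = 0

0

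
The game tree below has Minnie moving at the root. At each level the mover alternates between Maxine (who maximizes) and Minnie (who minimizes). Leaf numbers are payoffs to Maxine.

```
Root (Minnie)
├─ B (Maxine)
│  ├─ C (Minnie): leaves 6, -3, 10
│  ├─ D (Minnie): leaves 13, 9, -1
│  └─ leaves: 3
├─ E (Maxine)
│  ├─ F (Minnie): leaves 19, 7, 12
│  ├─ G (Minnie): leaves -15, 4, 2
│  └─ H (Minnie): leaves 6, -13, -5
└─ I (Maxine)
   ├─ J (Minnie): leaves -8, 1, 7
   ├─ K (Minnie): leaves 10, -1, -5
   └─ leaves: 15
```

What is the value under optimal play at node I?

15

J: min(-8, 1, 7) = -8
K: min(10, -1, -5) = -5
I: max(-8, -5, 15) = 15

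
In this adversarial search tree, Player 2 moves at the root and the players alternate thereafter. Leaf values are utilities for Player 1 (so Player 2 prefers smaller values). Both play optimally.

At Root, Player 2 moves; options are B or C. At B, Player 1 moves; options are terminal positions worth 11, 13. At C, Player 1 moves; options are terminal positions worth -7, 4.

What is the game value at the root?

B (Player 1): max(11, 13) = 13
C (Player 1): max(-7, 4) = 4
Root (Player 2): min(13, 4) = 4

4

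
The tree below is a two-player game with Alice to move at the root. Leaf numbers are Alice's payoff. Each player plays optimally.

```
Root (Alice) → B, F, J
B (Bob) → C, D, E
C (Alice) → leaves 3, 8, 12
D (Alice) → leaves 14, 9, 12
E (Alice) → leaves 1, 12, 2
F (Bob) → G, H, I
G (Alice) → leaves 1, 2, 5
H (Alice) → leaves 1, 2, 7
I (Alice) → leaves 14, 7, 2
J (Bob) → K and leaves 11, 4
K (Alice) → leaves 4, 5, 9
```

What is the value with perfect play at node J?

4

K: max(4, 5, 9) = 9
J: min(9, 11, 4) = 4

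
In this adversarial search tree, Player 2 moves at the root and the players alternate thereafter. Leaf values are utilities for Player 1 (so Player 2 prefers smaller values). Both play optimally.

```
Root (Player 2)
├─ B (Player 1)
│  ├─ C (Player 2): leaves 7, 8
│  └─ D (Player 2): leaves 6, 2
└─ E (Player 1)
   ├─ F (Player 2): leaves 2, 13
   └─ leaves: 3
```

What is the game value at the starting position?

3

C (Player 2): min(7, 8) = 7
D (Player 2): min(6, 2) = 2
B (Player 1): max(7, 2) = 7
F (Player 2): min(2, 13) = 2
E (Player 1): max(2, 3) = 3
Root (Player 2): min(7, 3) = 3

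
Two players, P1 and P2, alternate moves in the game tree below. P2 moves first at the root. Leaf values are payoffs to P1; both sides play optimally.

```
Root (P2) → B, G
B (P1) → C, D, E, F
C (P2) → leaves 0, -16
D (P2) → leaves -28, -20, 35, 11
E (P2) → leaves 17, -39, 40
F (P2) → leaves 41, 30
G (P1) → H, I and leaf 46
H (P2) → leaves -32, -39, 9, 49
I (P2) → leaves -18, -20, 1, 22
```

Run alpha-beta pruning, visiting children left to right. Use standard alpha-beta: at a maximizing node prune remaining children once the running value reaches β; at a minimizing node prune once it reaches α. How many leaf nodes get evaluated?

C [α=-∞,β=+∞]: v=-16
D [α=-16,β=+∞]: v=-28 after child 1 ≤ α → α-cutoff, skip 3
E [α=-16,β=+∞]: v=-39 after child 2 ≤ α → α-cutoff, skip 1
F [α=-16,β=+∞]: v=30
B [α=-∞,β=+∞]: v=30
H [α=-∞,β=30]: v=-39
I [α=-39,β=30]: v=-20
G [α=-∞,β=30]: v=46
Root [α=-∞,β=+∞]: v=30
Leaves evaluated: 16 of 20.

16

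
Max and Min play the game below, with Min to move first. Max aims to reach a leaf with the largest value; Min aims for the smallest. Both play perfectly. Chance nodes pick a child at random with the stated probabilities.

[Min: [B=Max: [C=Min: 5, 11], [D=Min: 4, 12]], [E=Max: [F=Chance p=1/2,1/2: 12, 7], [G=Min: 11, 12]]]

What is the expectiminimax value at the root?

C (Min): min(5, 11) = 5
D (Min): min(4, 12) = 4
B (Max): max(5, 4) = 5
F (Chance): 1/2·12 + 1/2·7 = 9.5
G (Min): min(11, 12) = 11
E (Max): max(9.5, 11) = 11
Root (Min): min(5, 11) = 5

5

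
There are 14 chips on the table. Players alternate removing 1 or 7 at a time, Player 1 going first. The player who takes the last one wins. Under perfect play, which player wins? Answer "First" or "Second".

Second

W/L table (W = player to move can force a win):
i:   0  1  2  3  4  5  6  7  8  9 10 11 12 13 14
     L  W  L  W  L  W  L  W  L  W  L  W  L  W  L
Position 14 is L, so the second player wins.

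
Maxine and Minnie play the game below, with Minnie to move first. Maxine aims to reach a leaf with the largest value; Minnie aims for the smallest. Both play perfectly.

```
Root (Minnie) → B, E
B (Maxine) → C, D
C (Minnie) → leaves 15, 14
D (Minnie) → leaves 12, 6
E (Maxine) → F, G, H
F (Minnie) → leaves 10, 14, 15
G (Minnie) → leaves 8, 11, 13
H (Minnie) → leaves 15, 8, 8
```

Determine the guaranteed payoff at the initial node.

C (Minnie): min(15, 14) = 14
D (Minnie): min(12, 6) = 6
B (Maxine): max(14, 6) = 14
F (Minnie): min(10, 14, 15) = 10
G (Minnie): min(8, 11, 13) = 8
H (Minnie): min(15, 8, 8) = 8
E (Maxine): max(10, 8, 8) = 10
Root (Minnie): min(14, 10) = 10

10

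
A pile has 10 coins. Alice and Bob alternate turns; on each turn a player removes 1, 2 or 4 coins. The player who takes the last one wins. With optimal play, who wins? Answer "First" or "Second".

First

Compute winning (W) and losing (L) positions by backward induction:
i:   0  1  2  3  4  5  6  7  8  9 10
     L  W  W  L  W  W  L  W  W  L  W
Position 10 is W, so the first player wins.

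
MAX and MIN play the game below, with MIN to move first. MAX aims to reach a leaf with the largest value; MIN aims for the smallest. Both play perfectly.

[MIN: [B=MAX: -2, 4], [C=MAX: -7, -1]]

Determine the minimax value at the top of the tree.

-1

B (MAX): max(-2, 4) = 4
C (MAX): max(-7, -1) = -1
Root (MIN): min(4, -1) = -1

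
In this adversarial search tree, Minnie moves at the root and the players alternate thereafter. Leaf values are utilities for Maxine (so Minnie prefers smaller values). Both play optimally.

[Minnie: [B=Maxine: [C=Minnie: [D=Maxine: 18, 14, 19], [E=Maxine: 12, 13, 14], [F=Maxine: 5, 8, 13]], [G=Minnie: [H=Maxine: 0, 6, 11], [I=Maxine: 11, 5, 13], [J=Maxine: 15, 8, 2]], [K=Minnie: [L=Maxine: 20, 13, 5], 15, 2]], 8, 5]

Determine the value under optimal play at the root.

5

D (Maxine): max(18, 14, 19) = 19
E (Maxine): max(12, 13, 14) = 14
F (Maxine): max(5, 8, 13) = 13
C (Minnie): min(19, 14, 13) = 13
H (Maxine): max(0, 6, 11) = 11
I (Maxine): max(11, 5, 13) = 13
J (Maxine): max(15, 8, 2) = 15
G (Minnie): min(11, 13, 15) = 11
L (Maxine): max(20, 13, 5) = 20
K (Minnie): min(20, 15, 2) = 2
B (Maxine): max(13, 11, 2) = 13
Root (Minnie): min(13, 8, 5) = 5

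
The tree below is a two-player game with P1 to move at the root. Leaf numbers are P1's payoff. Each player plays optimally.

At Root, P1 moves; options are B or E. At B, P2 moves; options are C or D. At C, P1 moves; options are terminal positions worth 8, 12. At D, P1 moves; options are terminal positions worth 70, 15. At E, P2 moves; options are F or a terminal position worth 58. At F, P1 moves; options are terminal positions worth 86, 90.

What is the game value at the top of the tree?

C (P1): max(8, 12) = 12
D (P1): max(70, 15) = 70
B (P2): min(12, 70) = 12
F (P1): max(86, 90) = 90
E (P2): min(90, 58) = 58
Root (P1): max(12, 58) = 58

58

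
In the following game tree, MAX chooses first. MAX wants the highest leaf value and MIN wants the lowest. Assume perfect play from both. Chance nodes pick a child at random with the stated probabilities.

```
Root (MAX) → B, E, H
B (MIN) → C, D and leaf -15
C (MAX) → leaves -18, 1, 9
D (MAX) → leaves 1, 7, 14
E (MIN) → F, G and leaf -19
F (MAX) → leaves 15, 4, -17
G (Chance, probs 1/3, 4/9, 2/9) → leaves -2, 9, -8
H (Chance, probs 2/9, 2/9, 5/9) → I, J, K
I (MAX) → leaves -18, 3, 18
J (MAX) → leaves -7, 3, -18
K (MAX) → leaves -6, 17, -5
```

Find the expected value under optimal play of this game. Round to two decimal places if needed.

14.11

C (MAX): max(-18, 1, 9) = 9
D (MAX): max(1, 7, 14) = 14
B (MIN): min(9, 14, -15) = -15
F (MAX): max(15, 4, -17) = 15
G (Chance): 1/3·-2 + 4/9·9 + 2/9·-8 = 1.56
E (MIN): min(15, 1.56, -19) = -19
I (MAX): max(-18, 3, 18) = 18
J (MAX): max(-7, 3, -18) = 3
K (MAX): max(-6, 17, -5) = 17
H (Chance): 2/9·18 + 2/9·3 + 5/9·17 = 14.11
Root (MAX): max(-15, -19, 14.11) = 14.11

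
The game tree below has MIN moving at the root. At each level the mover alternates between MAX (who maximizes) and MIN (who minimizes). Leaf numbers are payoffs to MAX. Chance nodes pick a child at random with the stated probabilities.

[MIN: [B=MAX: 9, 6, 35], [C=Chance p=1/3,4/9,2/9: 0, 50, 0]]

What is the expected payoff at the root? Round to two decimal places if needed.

B (MAX): max(9, 6, 35) = 35
C (Chance): 1/3·0 + 4/9·50 + 2/9·0 = 22.22
Root (MIN): min(35, 22.22) = 22.22

22.22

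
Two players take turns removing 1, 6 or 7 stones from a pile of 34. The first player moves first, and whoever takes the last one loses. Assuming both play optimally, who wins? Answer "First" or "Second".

First

i:   0  1  2  3  4  5  6  7  8  9 10 11 12 13 14 15 16 17 18 19 20 21 22 23 24 25 26 27 28 29 30 31 32 33 34
     W  L  W  L  W  L  W  W  W  W  W  W  W  L  W  L  W  L  W  W  W  W  W  W  W  L  W  L  W  L  W  W  W  W  W
Position 34 is W, so the first player wins.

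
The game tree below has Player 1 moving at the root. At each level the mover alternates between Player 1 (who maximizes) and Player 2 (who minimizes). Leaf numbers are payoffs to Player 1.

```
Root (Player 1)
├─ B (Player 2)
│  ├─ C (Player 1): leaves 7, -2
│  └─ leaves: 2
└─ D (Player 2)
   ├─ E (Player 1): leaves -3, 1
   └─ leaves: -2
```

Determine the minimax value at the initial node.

C (Player 1): max(7, -2) = 7
B (Player 2): min(7, 2) = 2
E (Player 1): max(-3, 1) = 1
D (Player 2): min(1, -2) = -2
Root (Player 1): max(2, -2) = 2

2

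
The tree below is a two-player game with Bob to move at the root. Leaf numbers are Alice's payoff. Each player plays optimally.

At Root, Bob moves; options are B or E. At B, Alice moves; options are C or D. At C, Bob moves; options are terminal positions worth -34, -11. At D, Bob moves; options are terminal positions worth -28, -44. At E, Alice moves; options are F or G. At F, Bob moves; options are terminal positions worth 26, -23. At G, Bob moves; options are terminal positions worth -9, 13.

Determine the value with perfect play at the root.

C (Bob): min(-34, -11) = -34
D (Bob): min(-28, -44) = -44
B (Alice): max(-34, -44) = -34
F (Bob): min(26, -23) = -23
G (Bob): min(-9, 13) = -9
E (Alice): max(-23, -9) = -9
Root (Bob): min(-34, -9) = -34

-34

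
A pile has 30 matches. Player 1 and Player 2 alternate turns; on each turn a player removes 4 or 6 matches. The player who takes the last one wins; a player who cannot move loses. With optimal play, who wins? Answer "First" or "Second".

i:   0  1  2  3  4  5  6  7  8  9 10 11 12 13 14 15 16 17 18 19 20 21 22 23 24 25 26 27 28 29 30
     L  L  L  L  W  W  W  W  W  W  L  L  L  L  W  W  W  W  W  W  L  L  L  L  W  W  W  W  W  W  L
Position 30 is L, so the second player wins.

Second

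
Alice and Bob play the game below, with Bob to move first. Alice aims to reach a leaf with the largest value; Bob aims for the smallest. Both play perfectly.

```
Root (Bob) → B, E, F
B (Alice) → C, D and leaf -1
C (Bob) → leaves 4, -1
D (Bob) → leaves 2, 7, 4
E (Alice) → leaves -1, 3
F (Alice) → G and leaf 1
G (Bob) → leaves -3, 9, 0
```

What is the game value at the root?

C (Bob): min(4, -1) = -1
D (Bob): min(2, 7, 4) = 2
B (Alice): max(-1, 2, -1) = 2
E (Alice): max(-1, 3) = 3
G (Bob): min(-3, 9, 0) = -3
F (Alice): max(-3, 1) = 1
Root (Bob): min(2, 3, 1) = 1

1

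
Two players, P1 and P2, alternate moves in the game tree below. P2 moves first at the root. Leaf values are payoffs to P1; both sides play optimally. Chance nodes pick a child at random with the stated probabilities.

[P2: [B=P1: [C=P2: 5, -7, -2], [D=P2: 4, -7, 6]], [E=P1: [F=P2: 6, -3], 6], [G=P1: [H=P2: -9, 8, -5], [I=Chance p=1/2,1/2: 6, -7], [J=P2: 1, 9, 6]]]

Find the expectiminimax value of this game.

-7

C (P2): min(5, -7, -2) = -7
D (P2): min(4, -7, 6) = -7
B (P1): max(-7, -7) = -7
F (P2): min(6, -3) = -3
E (P1): max(-3, 6) = 6
H (P2): min(-9, 8, -5) = -9
I (Chance): 1/2·6 + 1/2·-7 = -0.5
J (P2): min(1, 9, 6) = 1
G (P1): max(-9, -0.5, 1) = 1
Root (P2): min(-7, 6, 1) = -7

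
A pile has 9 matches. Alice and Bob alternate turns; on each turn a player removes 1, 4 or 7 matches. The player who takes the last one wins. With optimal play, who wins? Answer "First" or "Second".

First

Compute winning (W) and losing (L) positions by backward induction:
i:   0  1  2  3  4  5  6  7  8  9
     L  W  L  W  W  L  W  W  L  W
Position 9 is W, so the first player wins.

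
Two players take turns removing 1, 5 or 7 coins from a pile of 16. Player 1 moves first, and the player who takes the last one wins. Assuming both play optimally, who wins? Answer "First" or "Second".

Second

Mark each pile size as W (mover wins) or L (mover loses):
i:   0  1  2  3  4  5  6  7  8  9 10 11 12 13 14 15 16
     L  W  L  W  L  W  L  W  L  W  L  W  L  W  L  W  L
Position 16 is L, so the second player wins.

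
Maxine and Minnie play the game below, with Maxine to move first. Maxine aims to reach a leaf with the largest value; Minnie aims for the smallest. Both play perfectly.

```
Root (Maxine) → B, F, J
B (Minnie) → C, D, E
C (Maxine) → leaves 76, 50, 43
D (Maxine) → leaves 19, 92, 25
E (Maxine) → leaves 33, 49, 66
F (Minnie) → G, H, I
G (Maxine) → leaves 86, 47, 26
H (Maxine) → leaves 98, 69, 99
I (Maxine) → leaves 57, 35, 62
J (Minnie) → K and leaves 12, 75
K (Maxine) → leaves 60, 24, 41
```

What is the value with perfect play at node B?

66

C: max(76, 50, 43) = 76
D: max(19, 92, 25) = 92
E: max(33, 49, 66) = 66
B: min(76, 92, 66) = 66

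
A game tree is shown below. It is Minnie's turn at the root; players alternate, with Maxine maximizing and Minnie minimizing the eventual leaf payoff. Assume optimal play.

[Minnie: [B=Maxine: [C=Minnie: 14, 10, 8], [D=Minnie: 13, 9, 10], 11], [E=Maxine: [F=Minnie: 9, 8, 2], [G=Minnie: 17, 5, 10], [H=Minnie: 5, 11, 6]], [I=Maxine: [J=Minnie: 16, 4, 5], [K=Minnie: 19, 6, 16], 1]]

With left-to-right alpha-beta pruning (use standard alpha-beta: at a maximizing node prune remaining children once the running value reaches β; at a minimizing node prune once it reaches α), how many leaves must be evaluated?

20

C [α=-∞,β=+∞]: v=8
D [α=8,β=+∞]: v=9
B [α=-∞,β=+∞]: v=11
F [α=-∞,β=11]: v=2
G [α=2,β=11]: v=5
H [α=5,β=11]: v=5 after child 1 ≤ α → α-cutoff, skip 2
E [α=-∞,β=11]: v=5
J [α=-∞,β=5]: v=4
K [α=4,β=5]: v=6
I [α=-∞,β=5]: v=6 after child 2 ≥ β → β-cutoff, skip 1
Root [α=-∞,β=+∞]: v=5
Leaves evaluated: 20 of 23.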